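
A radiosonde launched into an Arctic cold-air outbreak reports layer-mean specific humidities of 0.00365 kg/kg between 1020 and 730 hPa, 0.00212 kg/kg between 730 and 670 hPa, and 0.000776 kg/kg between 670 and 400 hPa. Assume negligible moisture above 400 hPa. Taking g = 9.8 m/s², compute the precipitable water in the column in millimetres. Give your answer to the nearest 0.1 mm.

Precipitable water is the column-integrated vapour mass per unit area: PW = (1/g) Σ q̄ Δp, with q in kg/kg and Δp in Pa (1 kg/m² of water = 1 mm).
Layer 1020–730 hPa: Δp = 290 hPa = 29000 Pa, q̄ = 0.00365 kg/kg → 0.00365 × 29000 / 9.8 = 10.80 mm
Layer 730–670 hPa: Δp = 60 hPa = 6000 Pa, q̄ = 0.00212 kg/kg → 0.00212 × 6000 / 9.8 = 1.30 mm
Layer 670–400 hPa: Δp = 270 hPa = 27000 Pa, q̄ = 0.000776 kg/kg → 0.000776 × 27000 / 9.8 = 2.14 mm
PW = 10.80 + 1.30 + 2.14 = 14.24 ≈ 14.2 mm.

PW ≈ 14.2 mm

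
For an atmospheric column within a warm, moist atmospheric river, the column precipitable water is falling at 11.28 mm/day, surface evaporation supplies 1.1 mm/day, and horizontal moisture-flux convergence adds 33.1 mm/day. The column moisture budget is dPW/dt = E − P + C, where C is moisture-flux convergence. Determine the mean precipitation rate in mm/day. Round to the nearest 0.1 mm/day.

P ≈ 45.5 mm/day

dPW/dt = -11.28 mm/day.
P = E + C − dPW/dt = 1.1 + (33.1) − (-11.28) = 45.5 mm/day.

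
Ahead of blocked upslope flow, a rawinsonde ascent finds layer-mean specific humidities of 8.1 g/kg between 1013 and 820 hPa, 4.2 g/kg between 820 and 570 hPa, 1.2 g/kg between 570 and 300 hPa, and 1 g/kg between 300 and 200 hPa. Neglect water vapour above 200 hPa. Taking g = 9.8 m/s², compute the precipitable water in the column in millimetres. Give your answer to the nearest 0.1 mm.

Precipitable water is the column-integrated vapour mass per unit area: PW = (1/g) Σ q̄ Δp, with q in kg/kg and Δp in Pa (1 kg/m² of water = 1 mm).
Layer 1013–820 hPa: Δp = 193 hPa = 19300 Pa, q̄ = 0.0081 kg/kg → 0.0081 × 19300 / 9.8 = 15.95 mm
Layer 820–570 hPa: Δp = 250 hPa = 25000 Pa, q̄ = 0.0042 kg/kg → 0.0042 × 25000 / 9.8 = 10.71 mm
Layer 570–300 hPa: Δp = 270 hPa = 27000 Pa, q̄ = 0.0012 kg/kg → 0.0012 × 27000 / 9.8 = 3.31 mm
Layer 300–200 hPa: Δp = 100 hPa = 10000 Pa, q̄ = 0.001 kg/kg → 0.001 × 10000 / 9.8 = 1.02 mm
PW = 15.95 + 10.71 + 3.31 + 1.02 = 30.99 ≈ 31.0 mm.

PW ≈ 31.0 mm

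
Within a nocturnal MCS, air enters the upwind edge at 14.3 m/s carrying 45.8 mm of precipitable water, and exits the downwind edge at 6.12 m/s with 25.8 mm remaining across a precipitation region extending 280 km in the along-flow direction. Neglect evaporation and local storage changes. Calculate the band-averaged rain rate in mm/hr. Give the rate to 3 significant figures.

Column moisture flux per unit crosswind length is F = V × PW.
Inflow: F_in = 14.3 × 45.8 = 654.94 mm·m/s
Outflow: F_out = 6.12 × 25.8 = 157.896 mm·m/s
Steady-state rate R = (F_in − F_out)/L = (654.94 − 157.896) / 280000 m = 1.775e-03 mm/s.
R = 1.775e-03 × 3600 = 6.39 mm/hr.

R ≈ 6.39 mm/hr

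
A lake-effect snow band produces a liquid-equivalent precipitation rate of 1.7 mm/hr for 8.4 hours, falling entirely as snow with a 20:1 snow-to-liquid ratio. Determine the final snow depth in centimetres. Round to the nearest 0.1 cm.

snow depth ≈ 28.6 cm

Liquid-equivalent depth = 1.7 × 8.4 = 14.28 mm.
Snow depth = 14.28 mm × 20 = 285.6 mm = 28.6 cm.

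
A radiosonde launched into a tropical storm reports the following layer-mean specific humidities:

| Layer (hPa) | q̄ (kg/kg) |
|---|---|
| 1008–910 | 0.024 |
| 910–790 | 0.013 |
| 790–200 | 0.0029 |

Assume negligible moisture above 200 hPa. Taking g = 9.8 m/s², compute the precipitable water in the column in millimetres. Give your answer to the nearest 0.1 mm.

Precipitable water is the column-integrated vapour mass per unit area: PW = (1/g) Σ q̄ Δp, with q in kg/kg and Δp in Pa (1 kg/m² of water = 1 mm).
Layer 1008–910 hPa: Δp = 98 hPa = 9800 Pa, q̄ = 0.024 kg/kg → 0.024 × 9800 / 9.8 = 24.00 mm
Layer 910–790 hPa: Δp = 120 hPa = 12000 Pa, q̄ = 0.013 kg/kg → 0.013 × 12000 / 9.8 = 15.92 mm
Layer 790–200 hPa: Δp = 590 hPa = 59000 Pa, q̄ = 0.0029 kg/kg → 0.0029 × 59000 / 9.8 = 17.46 mm
PW = 24.00 + 15.92 + 17.46 = 57.38 ≈ 57.4 mm.

PW ≈ 57.4 mm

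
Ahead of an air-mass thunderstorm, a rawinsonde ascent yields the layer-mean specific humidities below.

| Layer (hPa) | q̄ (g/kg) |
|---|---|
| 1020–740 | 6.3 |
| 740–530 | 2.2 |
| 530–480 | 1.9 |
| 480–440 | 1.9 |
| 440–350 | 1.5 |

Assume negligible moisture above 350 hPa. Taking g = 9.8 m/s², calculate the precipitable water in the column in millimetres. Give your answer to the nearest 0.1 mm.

PW ≈ 25.8 mm

Precipitable water is the column-integrated vapour mass per unit area: PW = (1/g) Σ q̄ Δp, with q in kg/kg and Δp in Pa (1 kg/m² of water = 1 mm).
Layer 1020–740 hPa: Δp = 280 hPa = 28000 Pa, q̄ = 0.0063 kg/kg → 0.0063 × 28000 / 9.8 = 18.00 mm
Layer 740–530 hPa: Δp = 210 hPa = 21000 Pa, q̄ = 0.0022 kg/kg → 0.0022 × 21000 / 9.8 = 4.71 mm
Layer 530–480 hPa: Δp = 50 hPa = 5000 Pa, q̄ = 0.0019 kg/kg → 0.0019 × 5000 / 9.8 = 0.97 mm
Layer 480–440 hPa: Δp = 40 hPa = 4000 Pa, q̄ = 0.0019 kg/kg → 0.0019 × 4000 / 9.8 = 0.78 mm
Layer 440–350 hPa: Δp = 90 hPa = 9000 Pa, q̄ = 0.0015 kg/kg → 0.0015 × 9000 / 9.8 = 1.38 mm
PW = 18.00 + 4.71 + 0.97 + 0.78 + 1.38 = 25.84 ≈ 25.8 mm.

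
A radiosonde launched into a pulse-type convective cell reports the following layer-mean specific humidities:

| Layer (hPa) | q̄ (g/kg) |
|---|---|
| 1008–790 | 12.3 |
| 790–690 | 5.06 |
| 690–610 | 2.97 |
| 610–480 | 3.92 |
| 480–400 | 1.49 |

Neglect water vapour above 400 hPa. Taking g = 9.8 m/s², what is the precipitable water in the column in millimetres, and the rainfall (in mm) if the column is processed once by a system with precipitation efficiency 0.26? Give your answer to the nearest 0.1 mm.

PW ≈ 41.4 mm; rainfall ≈ 10.8 mm

Precipitable water is the column-integrated vapour mass per unit area: PW = (1/g) Σ q̄ Δp, with q in kg/kg and Δp in Pa (1 kg/m² of water = 1 mm).
Layer 1008–790 hPa: Δp = 218 hPa = 21800 Pa, q̄ = 0.0123 kg/kg → 0.0123 × 21800 / 9.8 = 27.36 mm
Layer 790–690 hPa: Δp = 100 hPa = 10000 Pa, q̄ = 0.00506 kg/kg → 0.00506 × 10000 / 9.8 = 5.16 mm
Layer 690–610 hPa: Δp = 80 hPa = 8000 Pa, q̄ = 0.00297 kg/kg → 0.00297 × 8000 / 9.8 = 2.42 mm
Layer 610–480 hPa: Δp = 130 hPa = 13000 Pa, q̄ = 0.00392 kg/kg → 0.00392 × 13000 / 9.8 = 5.20 mm
Layer 480–400 hPa: Δp = 80 hPa = 8000 Pa, q̄ = 0.00149 kg/kg → 0.00149 × 8000 / 9.8 = 1.22 mm
PW = 27.36 + 5.16 + 2.42 + 5.20 + 1.22 = 41.36 ≈ 41.4 mm.
Rainfall = ε × PW = 0.26 × 41.4 = 10.8 mm.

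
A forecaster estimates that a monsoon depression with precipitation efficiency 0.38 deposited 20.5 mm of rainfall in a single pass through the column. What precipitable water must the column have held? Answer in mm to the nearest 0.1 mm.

PW ≈ 53.9 mm

PW = rainfall / ε = 20.5 / 0.38 = 53.9 mm.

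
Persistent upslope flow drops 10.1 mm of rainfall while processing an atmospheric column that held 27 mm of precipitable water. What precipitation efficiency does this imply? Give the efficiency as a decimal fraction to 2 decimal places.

ε ≈ 0.37

ε = rainfall / PW = 10.1 / 27 = 0.37.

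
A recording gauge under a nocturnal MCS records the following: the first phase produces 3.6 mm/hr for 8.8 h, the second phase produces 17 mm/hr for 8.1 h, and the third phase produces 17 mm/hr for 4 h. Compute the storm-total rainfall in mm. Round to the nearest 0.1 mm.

total ≈ 237.4 mm

Total = Σ Rᵢ Δtᵢ = 3.6 × 8.8 + 17 × 8.1 + 17 × 4
      = 31.68 + 137.7 + 68 = 237.4 mm.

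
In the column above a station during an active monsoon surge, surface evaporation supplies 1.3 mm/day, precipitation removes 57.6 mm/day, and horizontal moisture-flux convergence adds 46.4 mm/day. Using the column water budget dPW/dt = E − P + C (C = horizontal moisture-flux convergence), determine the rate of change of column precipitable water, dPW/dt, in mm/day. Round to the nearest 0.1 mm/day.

dPW/dt ≈ -9.9 mm/day

dPW/dt = E − P + C = 1.3 − 57.6 + (46.4) = -9.9 mm/day.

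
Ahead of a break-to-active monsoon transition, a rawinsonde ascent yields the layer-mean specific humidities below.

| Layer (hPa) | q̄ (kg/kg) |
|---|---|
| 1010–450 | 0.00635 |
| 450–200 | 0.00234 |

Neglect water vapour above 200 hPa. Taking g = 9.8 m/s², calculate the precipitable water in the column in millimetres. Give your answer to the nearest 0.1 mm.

PW ≈ 42.3 mm

Precipitable water is the column-integrated vapour mass per unit area: PW = (1/g) Σ q̄ Δp, with q in kg/kg and Δp in Pa (1 kg/m² of water = 1 mm).
Layer 1010–450 hPa: Δp = 560 hPa = 56000 Pa, q̄ = 0.00635 kg/kg → 0.00635 × 56000 / 9.8 = 36.29 mm
Layer 450–200 hPa: Δp = 250 hPa = 25000 Pa, q̄ = 0.00234 kg/kg → 0.00234 × 25000 / 9.8 = 5.97 mm
PW = 36.29 + 5.97 = 42.26 ≈ 42.3 mm.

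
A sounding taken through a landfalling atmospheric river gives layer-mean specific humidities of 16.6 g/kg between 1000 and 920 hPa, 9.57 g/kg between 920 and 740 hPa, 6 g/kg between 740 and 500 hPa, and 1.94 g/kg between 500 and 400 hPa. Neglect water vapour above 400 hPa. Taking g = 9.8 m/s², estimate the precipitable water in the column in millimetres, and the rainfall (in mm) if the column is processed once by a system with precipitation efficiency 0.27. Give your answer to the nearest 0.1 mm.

Precipitable water is the column-integrated vapour mass per unit area: PW = (1/g) Σ q̄ Δp, with q in kg/kg and Δp in Pa (1 kg/m² of water = 1 mm).
Layer 1000–920 hPa: Δp = 80 hPa = 8000 Pa, q̄ = 0.0166 kg/kg → 0.0166 × 8000 / 9.8 = 13.55 mm
Layer 920–740 hPa: Δp = 180 hPa = 18000 Pa, q̄ = 0.00957 kg/kg → 0.00957 × 18000 / 9.8 = 17.58 mm
Layer 740–500 hPa: Δp = 240 hPa = 24000 Pa, q̄ = 0.006 kg/kg → 0.006 × 24000 / 9.8 = 14.69 mm
Layer 500–400 hPa: Δp = 100 hPa = 10000 Pa, q̄ = 0.00194 kg/kg → 0.00194 × 10000 / 9.8 = 1.98 mm
PW = 13.55 + 17.58 + 14.69 + 1.98 = 47.80 ≈ 47.8 mm.
Rainfall = ε × PW = 0.27 × 47.8 = 12.9 mm.

PW ≈ 47.8 mm; rainfall ≈ 12.9 mm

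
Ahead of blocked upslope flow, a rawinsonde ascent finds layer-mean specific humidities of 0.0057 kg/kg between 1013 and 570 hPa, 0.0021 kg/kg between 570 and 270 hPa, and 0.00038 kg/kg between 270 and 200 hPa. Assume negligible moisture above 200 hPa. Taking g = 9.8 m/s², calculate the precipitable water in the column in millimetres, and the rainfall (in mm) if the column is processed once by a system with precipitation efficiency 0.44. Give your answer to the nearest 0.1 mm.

PW ≈ 32.5 mm; rainfall ≈ 14.3 mm

Precipitable water is the column-integrated vapour mass per unit area: PW = (1/g) Σ q̄ Δp, with q in kg/kg and Δp in Pa (1 kg/m² of water = 1 mm).
Layer 1013–570 hPa: Δp = 443 hPa = 44300 Pa, q̄ = 0.0057 kg/kg → 0.0057 × 44300 / 9.8 = 25.77 mm
Layer 570–270 hPa: Δp = 300 hPa = 30000 Pa, q̄ = 0.0021 kg/kg → 0.0021 × 30000 / 9.8 = 6.43 mm
Layer 270–200 hPa: Δp = 70 hPa = 7000 Pa, q̄ = 0.00038 kg/kg → 0.00038 × 7000 / 9.8 = 0.27 mm
PW = 25.77 + 6.43 + 0.27 = 32.47 ≈ 32.5 mm.
Rainfall = ε × PW = 0.44 × 32.5 = 14.3 mm.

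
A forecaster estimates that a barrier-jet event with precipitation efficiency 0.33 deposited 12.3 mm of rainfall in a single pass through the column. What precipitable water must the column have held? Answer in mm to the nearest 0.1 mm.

PW ≈ 37.3 mm

PW = rainfall / ε = 12.3 / 0.33 = 37.3 mm.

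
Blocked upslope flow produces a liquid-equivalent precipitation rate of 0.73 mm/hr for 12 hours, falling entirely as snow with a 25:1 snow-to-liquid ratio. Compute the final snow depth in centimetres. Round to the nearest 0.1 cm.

snow depth ≈ 21.9 cm

Liquid-equivalent depth = 0.73 × 12 = 8.76 mm.
Snow depth = 8.76 mm × 25 = 219 mm = 21.9 cm.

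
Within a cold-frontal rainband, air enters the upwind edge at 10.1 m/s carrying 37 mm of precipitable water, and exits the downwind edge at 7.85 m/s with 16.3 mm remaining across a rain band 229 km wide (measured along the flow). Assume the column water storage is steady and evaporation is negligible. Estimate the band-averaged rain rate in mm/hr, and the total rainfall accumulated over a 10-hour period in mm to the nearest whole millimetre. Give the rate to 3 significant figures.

Column moisture flux per unit crosswind length is F = V × PW.
Inflow: F_in = 10.1 × 37 = 373.7 mm·m/s
Outflow: F_out = 7.85 × 16.3 = 127.955 mm·m/s
Steady-state rate R = (F_in − F_out)/L = (373.7 − 127.955) / 229000 m = 1.073e-03 mm/s.
R = 1.073e-03 × 3600 = 3.86 mm/hr.
Over 10 h: total = 3.86 × 10 = 38.6 ≈ 39 mm.

R ≈ 3.86 mm/hr; total ≈ 39 mm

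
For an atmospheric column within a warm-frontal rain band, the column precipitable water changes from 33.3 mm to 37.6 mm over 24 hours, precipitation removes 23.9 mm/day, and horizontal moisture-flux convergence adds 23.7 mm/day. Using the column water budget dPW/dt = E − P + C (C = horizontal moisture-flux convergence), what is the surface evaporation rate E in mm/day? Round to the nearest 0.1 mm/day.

dPW/dt = (37.6 − 33.3) mm / (24/24 day) = +4.300 mm/day.
E = dPW/dt + P − C = (+4.300) + 23.9 − (23.7) = 4.5 mm/day.

E ≈ 4.5 mm/day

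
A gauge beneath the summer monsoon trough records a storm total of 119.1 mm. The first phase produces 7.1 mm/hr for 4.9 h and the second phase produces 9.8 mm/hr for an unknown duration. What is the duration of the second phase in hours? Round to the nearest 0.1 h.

duration ≈ 8.6 h

Known phases: 7.1 × 4.9 = 34.79 mm.
Remaining depth = 119.1 − 34.79 = 84.31 mm.
Duration = 84.31 / 9.8 = 8.6 h.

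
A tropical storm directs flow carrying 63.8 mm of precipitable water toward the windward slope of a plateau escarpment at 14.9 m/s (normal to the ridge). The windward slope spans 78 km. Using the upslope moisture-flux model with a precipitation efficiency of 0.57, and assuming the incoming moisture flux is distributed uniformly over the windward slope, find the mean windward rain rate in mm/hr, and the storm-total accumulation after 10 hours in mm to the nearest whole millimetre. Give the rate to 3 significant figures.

R ≈ 25.0 mm/hr; total ≈ 250 mm

Incoming column moisture flux per unit ridge length: F = V × PW = 14.9 × 63.8 = 950.62 mm·m/s.
Spread over the 78 km slope with efficiency ε = 0.57: R = ε·F/W = 0.57 × 950.62 / 78000 m = 6.947e-03 mm/s.
R = 6.947e-03 × 3600 = 25.0 mm/hr.
Over 10 h: total = 25.0 × 10 = 250 mm.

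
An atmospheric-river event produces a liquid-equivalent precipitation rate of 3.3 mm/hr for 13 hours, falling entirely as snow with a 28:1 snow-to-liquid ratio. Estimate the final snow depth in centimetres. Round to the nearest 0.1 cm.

Liquid-equivalent depth = 3.3 × 13 = 42.9 mm.
Snow depth = 42.9 mm × 28 = 1201.2 mm = 120.1 cm.

snow depth ≈ 120.1 cm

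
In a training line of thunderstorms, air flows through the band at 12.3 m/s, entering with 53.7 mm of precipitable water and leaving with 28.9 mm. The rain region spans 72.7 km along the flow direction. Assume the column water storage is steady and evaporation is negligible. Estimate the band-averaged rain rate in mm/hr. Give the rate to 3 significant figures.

Column moisture flux per unit crosswind length is F = V × PW.
Inflow: F_in = 12.3 × 53.7 = 660.51 mm·m/s
Outflow: F_out = 12.3 × 28.9 = 355.47 mm·m/s
Steady-state rate R = (F_in − F_out)/L = (660.51 − 355.47) / 72700 m = 4.196e-03 mm/s.
R = 4.196e-03 × 3600 = 15.1 mm/hr.

R ≈ 15.1 mm/hr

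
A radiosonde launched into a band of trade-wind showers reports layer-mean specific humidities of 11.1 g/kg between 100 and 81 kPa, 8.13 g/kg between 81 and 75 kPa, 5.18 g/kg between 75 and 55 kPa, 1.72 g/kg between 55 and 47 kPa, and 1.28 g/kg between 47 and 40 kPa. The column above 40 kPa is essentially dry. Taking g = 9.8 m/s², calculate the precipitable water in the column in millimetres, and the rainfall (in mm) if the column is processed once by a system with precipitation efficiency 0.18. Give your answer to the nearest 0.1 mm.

PW ≈ 39.4 mm; rainfall ≈ 7.1 mm

Precipitable water is the column-integrated vapour mass per unit area: PW = (1/g) Σ q̄ Δp, with q in kg/kg and Δp in Pa (1 kg/m² of water = 1 mm).
Layer 100–81 kPa: Δp = 190 hPa = 19000 Pa, q̄ = 0.0111 kg/kg → 0.0111 × 19000 / 9.8 = 21.52 mm
Layer 81–75 kPa: Δp = 60 hPa = 6000 Pa, q̄ = 0.00813 kg/kg → 0.00813 × 6000 / 9.8 = 4.98 mm
Layer 75–55 kPa: Δp = 200 hPa = 20000 Pa, q̄ = 0.00518 kg/kg → 0.00518 × 20000 / 9.8 = 10.57 mm
Layer 55–47 kPa: Δp = 80 hPa = 8000 Pa, q̄ = 0.00172 kg/kg → 0.00172 × 8000 / 9.8 = 1.40 mm
Layer 47–40 kPa: Δp = 70 hPa = 7000 Pa, q̄ = 0.00128 kg/kg → 0.00128 × 7000 / 9.8 = 0.91 mm
PW = 21.52 + 4.98 + 10.57 + 1.40 + 0.91 = 39.38 ≈ 39.4 mm.
Rainfall = ε × PW = 0.18 × 39.4 = 7.1 mm.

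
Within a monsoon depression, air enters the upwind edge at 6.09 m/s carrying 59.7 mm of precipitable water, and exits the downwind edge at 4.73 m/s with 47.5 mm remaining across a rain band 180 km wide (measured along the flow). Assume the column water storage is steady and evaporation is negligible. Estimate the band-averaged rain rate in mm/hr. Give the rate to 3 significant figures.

Column moisture flux per unit crosswind length is F = V × PW.
Inflow: F_in = 6.09 × 59.7 = 363.573 mm·m/s
Outflow: F_out = 4.73 × 47.5 = 224.675 mm·m/s
Steady-state rate R = (F_in − F_out)/L = (363.573 − 224.675) / 180000 m = 7.717e-04 mm/s.
R = 7.717e-04 × 3600 = 2.78 mm/hr.

R ≈ 2.78 mm/hr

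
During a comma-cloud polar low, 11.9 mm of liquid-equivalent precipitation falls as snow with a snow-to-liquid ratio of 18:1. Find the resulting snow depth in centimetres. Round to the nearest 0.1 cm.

Snow depth = liquid × ratio = 11.9 mm × 18 = 214.2 mm = 21.4 cm.

snow depth ≈ 21.4 cm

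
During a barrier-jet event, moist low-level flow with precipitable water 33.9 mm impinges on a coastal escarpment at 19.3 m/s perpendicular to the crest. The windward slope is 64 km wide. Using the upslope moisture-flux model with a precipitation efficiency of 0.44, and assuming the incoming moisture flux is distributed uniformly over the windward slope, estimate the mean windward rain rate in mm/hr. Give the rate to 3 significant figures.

Incoming column moisture flux per unit ridge length: F = V × PW = 19.3 × 33.9 = 654.27 mm·m/s.
Spread over the 64 km slope with efficiency ε = 0.44: R = ε·F/W = 0.44 × 654.27 / 64000 m = 4.498e-03 mm/s.
R = 4.498e-03 × 3600 = 16.2 mm/hr.

R ≈ 16.2 mm/hr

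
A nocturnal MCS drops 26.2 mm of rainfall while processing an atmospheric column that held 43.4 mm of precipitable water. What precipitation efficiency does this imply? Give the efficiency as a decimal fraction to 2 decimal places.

ε ≈ 0.60

ε = rainfall / PW = 26.2 / 43.4 = 0.60.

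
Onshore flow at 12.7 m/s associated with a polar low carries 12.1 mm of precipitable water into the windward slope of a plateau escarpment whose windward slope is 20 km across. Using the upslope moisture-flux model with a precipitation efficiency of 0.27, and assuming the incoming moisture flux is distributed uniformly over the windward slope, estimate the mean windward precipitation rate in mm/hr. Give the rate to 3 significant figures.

Incoming column moisture flux per unit ridge length: F = V × PW = 12.7 × 12.1 = 153.67 mm·m/s.
Spread over the 20 km slope with efficiency ε = 0.27: R = ε·F/W = 0.27 × 153.67 / 20000 m = 2.075e-03 mm/s.
R = 2.075e-03 × 3600 = 7.47 mm/hr.

R ≈ 7.47 mm/hr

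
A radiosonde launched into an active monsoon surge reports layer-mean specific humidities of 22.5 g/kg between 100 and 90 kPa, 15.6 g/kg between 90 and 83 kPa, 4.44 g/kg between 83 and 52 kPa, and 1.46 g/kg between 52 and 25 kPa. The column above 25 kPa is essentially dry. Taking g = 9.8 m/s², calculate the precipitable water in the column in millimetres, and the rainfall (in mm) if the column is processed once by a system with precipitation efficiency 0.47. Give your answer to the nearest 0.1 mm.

Precipitable water is the column-integrated vapour mass per unit area: PW = (1/g) Σ q̄ Δp, with q in kg/kg and Δp in Pa (1 kg/m² of water = 1 mm).
Layer 100–90 kPa: Δp = 100 hPa = 10000 Pa, q̄ = 0.0225 kg/kg → 0.0225 × 10000 / 9.8 = 22.96 mm
Layer 90–83 kPa: Δp = 70 hPa = 7000 Pa, q̄ = 0.0156 kg/kg → 0.0156 × 7000 / 9.8 = 11.14 mm
Layer 83–52 kPa: Δp = 310 hPa = 31000 Pa, q̄ = 0.00444 kg/kg → 0.00444 × 31000 / 9.8 = 14.04 mm
Layer 52–25 kPa: Δp = 270 hPa = 27000 Pa, q̄ = 0.00146 kg/kg → 0.00146 × 27000 / 9.8 = 4.02 mm
PW = 22.96 + 11.14 + 14.04 + 4.02 = 52.16 ≈ 52.2 mm.
Rainfall = ε × PW = 0.47 × 52.2 = 24.5 mm.

PW ≈ 52.2 mm; rainfall ≈ 24.5 mm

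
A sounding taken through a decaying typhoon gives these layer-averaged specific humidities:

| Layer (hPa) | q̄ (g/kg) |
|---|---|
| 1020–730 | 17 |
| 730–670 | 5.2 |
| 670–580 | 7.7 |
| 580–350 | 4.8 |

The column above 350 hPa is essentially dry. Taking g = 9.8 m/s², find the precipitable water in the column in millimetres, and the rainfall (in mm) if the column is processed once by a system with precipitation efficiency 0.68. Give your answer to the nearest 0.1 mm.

PW ≈ 71.8 mm; rainfall ≈ 48.8 mm

Precipitable water is the column-integrated vapour mass per unit area: PW = (1/g) Σ q̄ Δp, with q in kg/kg and Δp in Pa (1 kg/m² of water = 1 mm).
Layer 1020–730 hPa: Δp = 290 hPa = 29000 Pa, q̄ = 0.017 kg/kg → 0.017 × 29000 / 9.8 = 50.31 mm
Layer 730–670 hPa: Δp = 60 hPa = 6000 Pa, q̄ = 0.0052 kg/kg → 0.0052 × 6000 / 9.8 = 3.18 mm
Layer 670–580 hPa: Δp = 90 hPa = 9000 Pa, q̄ = 0.0077 kg/kg → 0.0077 × 9000 / 9.8 = 7.07 mm
Layer 580–350 hPa: Δp = 230 hPa = 23000 Pa, q̄ = 0.0048 kg/kg → 0.0048 × 23000 / 9.8 = 11.27 mm
PW = 50.31 + 3.18 + 7.07 + 11.27 = 71.83 ≈ 71.8 mm.
Rainfall = ε × PW = 0.68 × 71.8 = 48.8 mm.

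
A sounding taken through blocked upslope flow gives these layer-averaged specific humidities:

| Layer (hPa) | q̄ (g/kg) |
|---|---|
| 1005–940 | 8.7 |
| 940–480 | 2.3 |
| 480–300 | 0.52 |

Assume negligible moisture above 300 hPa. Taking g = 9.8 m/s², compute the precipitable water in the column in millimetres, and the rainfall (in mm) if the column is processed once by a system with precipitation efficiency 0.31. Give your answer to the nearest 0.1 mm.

PW ≈ 17.5 mm; rainfall ≈ 5.4 mm

Precipitable water is the column-integrated vapour mass per unit area: PW = (1/g) Σ q̄ Δp, with q in kg/kg and Δp in Pa (1 kg/m² of water = 1 mm).
Layer 1005–940 hPa: Δp = 65 hPa = 6500 Pa, q̄ = 0.0087 kg/kg → 0.0087 × 6500 / 9.8 = 5.77 mm
Layer 940–480 hPa: Δp = 460 hPa = 46000 Pa, q̄ = 0.0023 kg/kg → 0.0023 × 46000 / 9.8 = 10.80 mm
Layer 480–300 hPa: Δp = 180 hPa = 18000 Pa, q̄ = 0.00052 kg/kg → 0.00052 × 18000 / 9.8 = 0.96 mm
PW = 5.77 + 10.80 + 0.96 = 17.53 ≈ 17.5 mm.
Rainfall = ε × PW = 0.31 × 17.5 = 5.4 mm.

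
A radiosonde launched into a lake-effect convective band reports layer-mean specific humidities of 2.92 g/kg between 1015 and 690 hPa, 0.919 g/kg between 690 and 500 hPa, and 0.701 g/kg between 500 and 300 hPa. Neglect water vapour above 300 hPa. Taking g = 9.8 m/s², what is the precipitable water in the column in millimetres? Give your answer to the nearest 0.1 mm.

Precipitable water is the column-integrated vapour mass per unit area: PW = (1/g) Σ q̄ Δp, with q in kg/kg and Δp in Pa (1 kg/m² of water = 1 mm).
Layer 1015–690 hPa: Δp = 325 hPa = 32500 Pa, q̄ = 0.00292 kg/kg → 0.00292 × 32500 / 9.8 = 9.68 mm
Layer 690–500 hPa: Δp = 190 hPa = 19000 Pa, q̄ = 0.000919 kg/kg → 0.000919 × 19000 / 9.8 = 1.78 mm
Layer 500–300 hPa: Δp = 200 hPa = 20000 Pa, q̄ = 0.000701 kg/kg → 0.000701 × 20000 / 9.8 = 1.43 mm
PW = 9.68 + 1.78 + 1.43 = 12.89 ≈ 12.9 mm.

PW ≈ 12.9 mm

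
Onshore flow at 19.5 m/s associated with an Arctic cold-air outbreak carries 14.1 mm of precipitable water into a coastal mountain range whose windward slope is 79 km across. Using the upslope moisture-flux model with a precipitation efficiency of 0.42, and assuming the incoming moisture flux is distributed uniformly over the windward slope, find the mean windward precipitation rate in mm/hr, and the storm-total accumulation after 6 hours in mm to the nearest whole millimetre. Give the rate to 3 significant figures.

Incoming column moisture flux per unit ridge length: F = V × PW = 19.5 × 14.1 = 274.95 mm·m/s.
Spread over the 79 km slope with efficiency ε = 0.42: R = ε·F/W = 0.42 × 274.95 / 79000 m = 1.462e-03 mm/s.
R = 1.462e-03 × 3600 = 5.26 mm/hr.
Over 6 h: total = 5.26 × 6 = 31.56 ≈ 32 mm.

R ≈ 5.26 mm/hr; total ≈ 32 mm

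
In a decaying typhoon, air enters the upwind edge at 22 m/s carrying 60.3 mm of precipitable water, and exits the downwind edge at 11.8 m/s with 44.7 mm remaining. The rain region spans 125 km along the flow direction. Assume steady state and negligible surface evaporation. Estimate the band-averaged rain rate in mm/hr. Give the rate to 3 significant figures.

Column moisture flux per unit crosswind length is F = V × PW.
Inflow: F_in = 22 × 60.3 = 1326.6 mm·m/s
Outflow: F_out = 11.8 × 44.7 = 527.46 mm·m/s
Steady-state rate R = (F_in − F_out)/L = (1326.6 − 527.46) / 125000 m = 6.393e-03 mm/s.
R = 6.393e-03 × 3600 = 23.0 mm/hr.

R ≈ 23.0 mm/hr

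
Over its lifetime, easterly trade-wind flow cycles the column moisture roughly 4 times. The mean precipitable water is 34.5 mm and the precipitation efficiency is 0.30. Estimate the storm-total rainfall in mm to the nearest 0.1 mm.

Each cycle deposits ε × PW = 0.30 × 34.5 = 10.35 mm.
Over 4 cycles: 4 × 10.35 = 41.4 mm.

rainfall ≈ 41.4 mm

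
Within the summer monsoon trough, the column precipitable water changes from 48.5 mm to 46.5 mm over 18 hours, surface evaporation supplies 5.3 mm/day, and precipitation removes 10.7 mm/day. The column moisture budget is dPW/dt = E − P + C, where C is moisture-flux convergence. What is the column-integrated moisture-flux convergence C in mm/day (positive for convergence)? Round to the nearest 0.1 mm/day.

C ≈ 2.7 mm/day

dPW/dt = (46.5 − 48.5) mm / (18/24 day) = -2.667 mm/day.
C = dPW/dt − E + P = (-2.667) − 5.3 + 10.7 = 2.7 mm/day.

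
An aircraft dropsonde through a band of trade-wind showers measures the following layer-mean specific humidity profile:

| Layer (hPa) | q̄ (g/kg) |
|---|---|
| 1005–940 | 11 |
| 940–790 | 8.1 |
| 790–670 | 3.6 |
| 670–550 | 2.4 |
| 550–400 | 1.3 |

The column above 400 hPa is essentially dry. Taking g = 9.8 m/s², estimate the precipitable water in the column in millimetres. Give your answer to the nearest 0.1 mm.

Precipitable water is the column-integrated vapour mass per unit area: PW = (1/g) Σ q̄ Δp, with q in kg/kg and Δp in Pa (1 kg/m² of water = 1 mm).
Layer 1005–940 hPa: Δp = 65 hPa = 6500 Pa, q̄ = 0.011 kg/kg → 0.011 × 6500 / 9.8 = 7.30 mm
Layer 940–790 hPa: Δp = 150 hPa = 15000 Pa, q̄ = 0.0081 kg/kg → 0.0081 × 15000 / 9.8 = 12.40 mm
Layer 790–670 hPa: Δp = 120 hPa = 12000 Pa, q̄ = 0.0036 kg/kg → 0.0036 × 12000 / 9.8 = 4.41 mm
Layer 670–550 hPa: Δp = 120 hPa = 12000 Pa, q̄ = 0.0024 kg/kg → 0.0024 × 12000 / 9.8 = 2.94 mm
Layer 550–400 hPa: Δp = 150 hPa = 15000 Pa, q̄ = 0.0013 kg/kg → 0.0013 × 15000 / 9.8 = 1.99 mm
PW = 7.30 + 12.40 + 4.41 + 2.94 + 1.99 = 29.04 ≈ 29.0 mm.

PW ≈ 29.0 mm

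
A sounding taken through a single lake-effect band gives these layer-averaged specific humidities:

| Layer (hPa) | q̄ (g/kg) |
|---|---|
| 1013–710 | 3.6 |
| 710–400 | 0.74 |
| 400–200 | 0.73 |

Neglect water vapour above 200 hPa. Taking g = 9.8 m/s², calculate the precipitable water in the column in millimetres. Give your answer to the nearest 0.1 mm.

PW ≈ 15.0 mm

Precipitable water is the column-integrated vapour mass per unit area: PW = (1/g) Σ q̄ Δp, with q in kg/kg and Δp in Pa (1 kg/m² of water = 1 mm).
Layer 1013–710 hPa: Δp = 303 hPa = 30300 Pa, q̄ = 0.0036 kg/kg → 0.0036 × 30300 / 9.8 = 11.13 mm
Layer 710–400 hPa: Δp = 310 hPa = 31000 Pa, q̄ = 0.00074 kg/kg → 0.00074 × 31000 / 9.8 = 2.34 mm
Layer 400–200 hPa: Δp = 200 hPa = 20000 Pa, q̄ = 0.00073 kg/kg → 0.00073 × 20000 / 9.8 = 1.49 mm
PW = 11.13 + 2.34 + 1.49 = 14.96 ≈ 15.0 mm.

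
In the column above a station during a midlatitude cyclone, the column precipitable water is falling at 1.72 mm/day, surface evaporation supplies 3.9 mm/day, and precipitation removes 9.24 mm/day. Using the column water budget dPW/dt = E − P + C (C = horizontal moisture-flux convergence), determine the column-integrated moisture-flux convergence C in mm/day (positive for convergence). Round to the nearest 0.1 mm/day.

dPW/dt = -1.72 mm/day.
C = dPW/dt − E + P = (-1.72) − 3.9 + 9.24 = 3.6 mm/day.

C ≈ 3.6 mm/day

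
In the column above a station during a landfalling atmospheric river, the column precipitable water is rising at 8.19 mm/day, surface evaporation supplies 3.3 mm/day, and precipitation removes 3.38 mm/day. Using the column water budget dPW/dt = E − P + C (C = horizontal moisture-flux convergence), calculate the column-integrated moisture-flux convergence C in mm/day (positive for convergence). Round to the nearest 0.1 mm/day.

dPW/dt = +8.19 mm/day.
C = dPW/dt − E + P = (+8.19) − 3.3 + 3.38 = 8.3 mm/day.

C ≈ 8.3 mm/day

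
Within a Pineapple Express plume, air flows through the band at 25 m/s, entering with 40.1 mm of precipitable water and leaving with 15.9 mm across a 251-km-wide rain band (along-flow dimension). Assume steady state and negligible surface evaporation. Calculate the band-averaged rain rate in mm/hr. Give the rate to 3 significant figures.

Column moisture flux per unit crosswind length is F = V × PW.
Inflow: F_in = 25 × 40.1 = 1002.5 mm·m/s
Outflow: F_out = 25 × 15.9 = 397.5 mm·m/s
Steady-state rate R = (F_in − F_out)/L = (1002.5 − 397.5) / 251000 m = 2.410e-03 mm/s.
R = 2.410e-03 × 3600 = 8.68 mm/hr.

R ≈ 8.68 mm/hr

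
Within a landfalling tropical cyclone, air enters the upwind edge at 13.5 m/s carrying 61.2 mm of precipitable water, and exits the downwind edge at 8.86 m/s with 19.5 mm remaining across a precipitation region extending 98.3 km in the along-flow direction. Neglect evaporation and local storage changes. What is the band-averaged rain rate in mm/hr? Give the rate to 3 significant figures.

R ≈ 23.9 mm/hr

Column moisture flux per unit crosswind length is F = V × PW.
Inflow: F_in = 13.5 × 61.2 = 826.2 mm·m/s
Outflow: F_out = 8.86 × 19.5 = 172.77 mm·m/s
Steady-state rate R = (F_in − F_out)/L = (826.2 − 172.77) / 98300 m = 6.647e-03 mm/s.
R = 6.647e-03 × 3600 = 23.9 mm/hr.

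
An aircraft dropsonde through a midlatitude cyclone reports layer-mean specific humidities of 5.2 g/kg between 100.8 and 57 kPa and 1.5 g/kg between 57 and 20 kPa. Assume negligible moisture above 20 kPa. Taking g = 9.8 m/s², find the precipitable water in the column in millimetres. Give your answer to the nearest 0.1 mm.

Precipitable water is the column-integrated vapour mass per unit area: PW = (1/g) Σ q̄ Δp, with q in kg/kg and Δp in Pa (1 kg/m² of water = 1 mm).
Layer 100.8–57 kPa: Δp = 438 hPa = 43800 Pa, q̄ = 0.0052 kg/kg → 0.0052 × 43800 / 9.8 = 23.24 mm
Layer 57–20 kPa: Δp = 370 hPa = 37000 Pa, q̄ = 0.0015 kg/kg → 0.0015 × 37000 / 9.8 = 5.66 mm
PW = 23.24 + 5.66 = 28.90 ≈ 28.9 mm.

PW ≈ 28.9 mm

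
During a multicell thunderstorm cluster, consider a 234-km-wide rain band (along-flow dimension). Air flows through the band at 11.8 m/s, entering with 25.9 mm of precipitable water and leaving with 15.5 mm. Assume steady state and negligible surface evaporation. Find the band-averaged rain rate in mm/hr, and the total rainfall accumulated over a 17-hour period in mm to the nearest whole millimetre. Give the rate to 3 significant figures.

Column moisture flux per unit crosswind length is F = V × PW.
Inflow: F_in = 11.8 × 25.9 = 305.62 mm·m/s
Outflow: F_out = 11.8 × 15.5 = 182.9 mm·m/s
Steady-state rate R = (F_in − F_out)/L = (305.62 − 182.9) / 234000 m = 5.244e-04 mm/s.
R = 5.244e-04 × 3600 = 1.89 mm/hr.
Over 17 h: total = 1.89 × 17 = 32.13 ≈ 32 mm.

R ≈ 1.89 mm/hr; total ≈ 32 mm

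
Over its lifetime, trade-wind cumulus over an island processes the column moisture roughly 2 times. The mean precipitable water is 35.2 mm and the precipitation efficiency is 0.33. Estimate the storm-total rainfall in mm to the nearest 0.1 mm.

rainfall ≈ 23.2 mm

Each cycle deposits ε × PW = 0.33 × 35.2 = 11.616 mm.
Over 2 cycles: 2 × 11.616 = 23.2 mm.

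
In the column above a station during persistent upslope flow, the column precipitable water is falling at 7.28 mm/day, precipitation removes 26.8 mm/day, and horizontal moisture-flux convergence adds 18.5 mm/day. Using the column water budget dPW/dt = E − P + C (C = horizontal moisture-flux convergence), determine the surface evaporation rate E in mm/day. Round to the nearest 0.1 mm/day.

dPW/dt = -7.28 mm/day.
E = dPW/dt + P − C = (-7.28) + 26.8 − (18.5) = 1.0 mm/day.

E ≈ 1.0 mm/day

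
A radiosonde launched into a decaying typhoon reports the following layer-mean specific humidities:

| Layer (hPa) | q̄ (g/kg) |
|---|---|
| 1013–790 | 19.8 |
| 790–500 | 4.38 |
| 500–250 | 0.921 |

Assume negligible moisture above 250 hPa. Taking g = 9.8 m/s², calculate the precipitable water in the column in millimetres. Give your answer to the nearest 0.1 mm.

Precipitable water is the column-integrated vapour mass per unit area: PW = (1/g) Σ q̄ Δp, with q in kg/kg and Δp in Pa (1 kg/m² of water = 1 mm).
Layer 1013–790 hPa: Δp = 223 hPa = 22300 Pa, q̄ = 0.0198 kg/kg → 0.0198 × 22300 / 9.8 = 45.06 mm
Layer 790–500 hPa: Δp = 290 hPa = 29000 Pa, q̄ = 0.00438 kg/kg → 0.00438 × 29000 / 9.8 = 12.96 mm
Layer 500–250 hPa: Δp = 250 hPa = 25000 Pa, q̄ = 0.000921 kg/kg → 0.000921 × 25000 / 9.8 = 2.35 mm
PW = 45.06 + 12.96 + 2.35 = 60.37 ≈ 60.4 mm.

PW ≈ 60.4 mm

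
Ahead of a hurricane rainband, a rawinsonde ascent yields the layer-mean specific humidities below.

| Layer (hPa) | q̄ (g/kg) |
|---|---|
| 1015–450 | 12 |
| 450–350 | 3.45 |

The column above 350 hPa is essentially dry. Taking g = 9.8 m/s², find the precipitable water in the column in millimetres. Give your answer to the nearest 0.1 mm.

PW ≈ 72.7 mm

Precipitable water is the column-integrated vapour mass per unit area: PW = (1/g) Σ q̄ Δp, with q in kg/kg and Δp in Pa (1 kg/m² of water = 1 mm).
Layer 1015–450 hPa: Δp = 565 hPa = 56500 Pa, q̄ = 0.012 kg/kg → 0.012 × 56500 / 9.8 = 69.18 mm
Layer 450–350 hPa: Δp = 100 hPa = 10000 Pa, q̄ = 0.00345 kg/kg → 0.00345 × 10000 / 9.8 = 3.52 mm
PW = 69.18 + 3.52 = 72.70 ≈ 72.7 mm.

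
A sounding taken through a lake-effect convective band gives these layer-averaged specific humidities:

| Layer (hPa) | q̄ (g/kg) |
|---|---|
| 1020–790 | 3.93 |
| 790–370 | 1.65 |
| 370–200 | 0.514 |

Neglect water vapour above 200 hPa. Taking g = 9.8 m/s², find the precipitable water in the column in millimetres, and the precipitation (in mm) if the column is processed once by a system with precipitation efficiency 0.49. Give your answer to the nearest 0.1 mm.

Precipitable water is the column-integrated vapour mass per unit area: PW = (1/g) Σ q̄ Δp, with q in kg/kg and Δp in Pa (1 kg/m² of water = 1 mm).
Layer 1020–790 hPa: Δp = 230 hPa = 23000 Pa, q̄ = 0.00393 kg/kg → 0.00393 × 23000 / 9.8 = 9.22 mm
Layer 790–370 hPa: Δp = 420 hPa = 42000 Pa, q̄ = 0.00165 kg/kg → 0.00165 × 42000 / 9.8 = 7.07 mm
Layer 370–200 hPa: Δp = 170 hPa = 17000 Pa, q̄ = 0.000514 kg/kg → 0.000514 × 17000 / 9.8 = 0.89 mm
PW = 9.22 + 7.07 + 0.89 = 17.18 ≈ 17.2 mm.
Precipitation = ε × PW = 0.49 × 17.2 = 8.4 mm.

PW ≈ 17.2 mm; precipitation ≈ 8.4 mm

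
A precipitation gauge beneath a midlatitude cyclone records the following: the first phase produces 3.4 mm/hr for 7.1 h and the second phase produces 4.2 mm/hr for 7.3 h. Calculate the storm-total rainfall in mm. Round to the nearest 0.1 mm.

Total = Σ Rᵢ Δtᵢ = 3.4 × 7.1 + 4.2 × 7.3
      = 24.14 + 30.66 = 54.8 mm.

total ≈ 54.8 mm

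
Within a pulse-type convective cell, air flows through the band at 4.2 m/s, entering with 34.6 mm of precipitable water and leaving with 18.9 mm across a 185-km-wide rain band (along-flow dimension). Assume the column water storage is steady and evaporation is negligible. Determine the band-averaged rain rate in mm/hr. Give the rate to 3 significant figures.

Column moisture flux per unit crosswind length is F = V × PW.
Inflow: F_in = 4.2 × 34.6 = 145.32 mm·m/s
Outflow: F_out = 4.2 × 18.9 = 79.38 mm·m/s
Steady-state rate R = (F_in − F_out)/L = (145.32 − 79.38) / 185000 m = 3.564e-04 mm/s.
R = 3.564e-04 × 3600 = 1.28 mm/hr.

R ≈ 1.28 mm/hr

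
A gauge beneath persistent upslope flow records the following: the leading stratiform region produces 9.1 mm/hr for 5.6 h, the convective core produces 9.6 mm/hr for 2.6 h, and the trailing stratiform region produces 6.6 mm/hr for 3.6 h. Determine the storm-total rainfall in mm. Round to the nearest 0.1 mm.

total ≈ 99.7 mm

Total = Σ Rᵢ Δtᵢ = 9.1 × 5.6 + 9.6 × 2.6 + 6.6 × 3.6
      = 50.96 + 24.96 + 23.76 = 99.7 mm.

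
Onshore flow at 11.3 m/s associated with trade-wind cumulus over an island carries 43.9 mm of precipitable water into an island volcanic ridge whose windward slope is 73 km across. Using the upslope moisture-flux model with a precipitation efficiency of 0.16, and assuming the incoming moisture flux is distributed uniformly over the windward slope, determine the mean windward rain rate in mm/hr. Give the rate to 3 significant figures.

R ≈ 3.91 mm/hr

Incoming column moisture flux per unit ridge length: F = V × PW = 11.3 × 43.9 = 496.07 mm·m/s.
Spread over the 73 km slope with efficiency ε = 0.16: R = ε·F/W = 0.16 × 496.07 / 73000 m = 1.087e-03 mm/s.
R = 1.087e-03 × 3600 = 3.91 mm/hr.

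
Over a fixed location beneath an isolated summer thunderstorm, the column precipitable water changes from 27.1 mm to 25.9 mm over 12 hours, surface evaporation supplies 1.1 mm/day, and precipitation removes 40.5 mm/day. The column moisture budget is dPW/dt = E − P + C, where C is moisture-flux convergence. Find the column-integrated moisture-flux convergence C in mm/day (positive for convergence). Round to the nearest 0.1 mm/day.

C ≈ 37.0 mm/day

dPW/dt = (25.9 − 27.1) mm / (12/24 day) = -2.400 mm/day.
C = dPW/dt − E + P = (-2.400) − 1.1 + 40.5 = 37.0 mm/day.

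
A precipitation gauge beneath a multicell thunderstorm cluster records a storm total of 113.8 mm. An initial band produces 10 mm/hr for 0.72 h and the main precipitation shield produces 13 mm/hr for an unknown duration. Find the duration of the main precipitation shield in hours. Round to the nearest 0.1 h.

Known phases: 10 × 0.72 = 7.2 mm.
Remaining depth = 113.8 − 7.2 = 106.6 mm.
Duration = 106.6 / 13 = 8.2 h.

duration ≈ 8.2 h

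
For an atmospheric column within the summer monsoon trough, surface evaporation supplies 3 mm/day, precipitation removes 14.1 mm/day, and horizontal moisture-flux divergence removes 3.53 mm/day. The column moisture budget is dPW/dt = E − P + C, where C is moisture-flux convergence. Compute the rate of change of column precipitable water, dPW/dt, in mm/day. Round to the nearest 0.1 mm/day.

dPW/dt ≈ -14.6 mm/day

dPW/dt = E − P + C = 3 − 14.1 + (-3.53) = -14.6 mm/day.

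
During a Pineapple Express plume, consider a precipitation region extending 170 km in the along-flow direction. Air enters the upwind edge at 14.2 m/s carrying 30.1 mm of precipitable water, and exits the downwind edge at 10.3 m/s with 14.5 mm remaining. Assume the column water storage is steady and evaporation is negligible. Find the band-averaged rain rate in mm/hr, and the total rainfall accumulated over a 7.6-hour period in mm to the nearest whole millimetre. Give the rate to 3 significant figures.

R ≈ 5.89 mm/hr; total ≈ 45 mm

Column moisture flux per unit crosswind length is F = V × PW.
Inflow: F_in = 14.2 × 30.1 = 427.42 mm·m/s
Outflow: F_out = 10.3 × 14.5 = 149.35 mm·m/s
Steady-state rate R = (F_in − F_out)/L = (427.42 − 149.35) / 170000 m = 1.636e-03 mm/s.
R = 1.636e-03 × 3600 = 5.89 mm/hr.
Over 7.6 h: total = 5.89 × 7.6 = 44.764 ≈ 45 mm.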